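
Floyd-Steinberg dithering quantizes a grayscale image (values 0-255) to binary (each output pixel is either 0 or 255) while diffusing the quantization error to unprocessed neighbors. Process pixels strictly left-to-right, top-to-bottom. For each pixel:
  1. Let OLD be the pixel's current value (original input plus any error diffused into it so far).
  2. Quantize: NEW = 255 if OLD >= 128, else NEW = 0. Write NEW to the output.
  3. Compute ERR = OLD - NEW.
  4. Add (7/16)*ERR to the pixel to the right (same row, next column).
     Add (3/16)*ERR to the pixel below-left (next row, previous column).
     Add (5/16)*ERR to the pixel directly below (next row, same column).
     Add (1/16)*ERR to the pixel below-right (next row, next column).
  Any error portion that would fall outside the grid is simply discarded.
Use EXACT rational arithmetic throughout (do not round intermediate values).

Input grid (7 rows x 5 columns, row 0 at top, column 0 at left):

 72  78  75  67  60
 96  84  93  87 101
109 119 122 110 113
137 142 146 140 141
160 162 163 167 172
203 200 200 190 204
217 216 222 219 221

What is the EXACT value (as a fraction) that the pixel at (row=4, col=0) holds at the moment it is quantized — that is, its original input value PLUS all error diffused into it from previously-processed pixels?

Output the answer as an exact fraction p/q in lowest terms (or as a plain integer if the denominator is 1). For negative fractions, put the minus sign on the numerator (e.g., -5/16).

(0,0): OLD=72 → NEW=0, ERR=72
(0,1): OLD=219/2 → NEW=0, ERR=219/2
(0,2): OLD=3933/32 → NEW=0, ERR=3933/32
(0,3): OLD=61835/512 → NEW=0, ERR=61835/512
(0,4): OLD=924365/8192 → NEW=0, ERR=924365/8192
(1,0): OLD=4449/32 → NEW=255, ERR=-3711/32
(1,1): OLD=24327/256 → NEW=0, ERR=24327/256
(1,2): OLD=1658643/8192 → NEW=255, ERR=-430317/8192
(1,3): OLD=4279447/32768 → NEW=255, ERR=-4076393/32768
(1,4): OLD=46863077/524288 → NEW=0, ERR=46863077/524288
(2,0): OLD=371005/4096 → NEW=0, ERR=371005/4096
(2,1): OLD=22442991/131072 → NEW=255, ERR=-10980369/131072
(2,2): OLD=108103309/2097152 → NEW=0, ERR=108103309/2097152
(2,3): OLD=3595460695/33554432 → NEW=0, ERR=3595460695/33554432
(2,4): OLD=96656596129/536870912 → NEW=255, ERR=-40245486431/536870912
(3,0): OLD=313729517/2097152 → NEW=255, ERR=-221044243/2097152
(3,1): OLD=1426627305/16777216 → NEW=0, ERR=1426627305/16777216
(3,2): OLD=114979607763/536870912 → NEW=255, ERR=-21922474797/536870912
(3,3): OLD=155463545339/1073741824 → NEW=255, ERR=-118340619781/1073741824
(3,4): OLD=1306577094407/17179869184 → NEW=0, ERR=1306577094407/17179869184
(4,0): OLD=38387785155/268435456 → NEW=255, ERR=-30063256125/268435456
Target (4,0): original=160, with diffused error = 38387785155/268435456

Answer: 38387785155/268435456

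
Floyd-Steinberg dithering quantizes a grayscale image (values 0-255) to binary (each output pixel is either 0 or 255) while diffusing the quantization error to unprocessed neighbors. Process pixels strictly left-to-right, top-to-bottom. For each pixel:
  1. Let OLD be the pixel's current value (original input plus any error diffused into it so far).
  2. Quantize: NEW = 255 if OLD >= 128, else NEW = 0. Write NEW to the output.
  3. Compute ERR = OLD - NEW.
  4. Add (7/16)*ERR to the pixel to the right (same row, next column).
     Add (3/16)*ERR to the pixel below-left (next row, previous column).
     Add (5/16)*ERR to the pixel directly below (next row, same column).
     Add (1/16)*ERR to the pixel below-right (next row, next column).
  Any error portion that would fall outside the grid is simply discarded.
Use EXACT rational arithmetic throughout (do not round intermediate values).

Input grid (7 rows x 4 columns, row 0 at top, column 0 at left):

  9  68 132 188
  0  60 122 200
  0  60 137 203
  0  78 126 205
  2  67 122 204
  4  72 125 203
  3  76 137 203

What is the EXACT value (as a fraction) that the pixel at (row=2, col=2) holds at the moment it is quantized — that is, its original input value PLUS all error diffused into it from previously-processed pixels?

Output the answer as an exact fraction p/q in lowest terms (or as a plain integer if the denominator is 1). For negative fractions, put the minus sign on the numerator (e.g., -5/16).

(0,0): OLD=9 → NEW=0, ERR=9
(0,1): OLD=1151/16 → NEW=0, ERR=1151/16
(0,2): OLD=41849/256 → NEW=255, ERR=-23431/256
(0,3): OLD=606031/4096 → NEW=255, ERR=-438449/4096
(1,0): OLD=4173/256 → NEW=0, ERR=4173/256
(1,1): OLD=149531/2048 → NEW=0, ERR=149531/2048
(1,2): OLD=7193655/65536 → NEW=0, ERR=7193655/65536
(1,3): OLD=218996529/1048576 → NEW=255, ERR=-48390351/1048576
(2,0): OLD=615513/32768 → NEW=0, ERR=615513/32768
(2,1): OLD=118105955/1048576 → NEW=0, ERR=118105955/1048576
(2,2): OLD=454012687/2097152 → NEW=255, ERR=-80761073/2097152
Target (2,2): original=137, with diffused error = 454012687/2097152

Answer: 454012687/2097152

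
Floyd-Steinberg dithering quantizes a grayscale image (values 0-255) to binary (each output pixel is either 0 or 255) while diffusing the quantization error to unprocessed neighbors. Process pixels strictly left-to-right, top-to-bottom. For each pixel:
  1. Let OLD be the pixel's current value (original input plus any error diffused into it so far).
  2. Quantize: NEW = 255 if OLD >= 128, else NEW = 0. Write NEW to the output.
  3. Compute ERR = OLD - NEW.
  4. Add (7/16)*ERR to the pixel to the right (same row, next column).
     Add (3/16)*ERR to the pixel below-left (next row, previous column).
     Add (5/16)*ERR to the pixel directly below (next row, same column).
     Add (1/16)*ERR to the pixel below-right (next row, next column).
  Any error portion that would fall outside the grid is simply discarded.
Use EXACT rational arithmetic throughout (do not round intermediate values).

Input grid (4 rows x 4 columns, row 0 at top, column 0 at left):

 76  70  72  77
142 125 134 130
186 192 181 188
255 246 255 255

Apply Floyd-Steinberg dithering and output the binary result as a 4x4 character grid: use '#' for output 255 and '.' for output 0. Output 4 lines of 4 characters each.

Answer: ...#
##.#
###.
####

Derivation:
(0,0): OLD=76 → NEW=0, ERR=76
(0,1): OLD=413/4 → NEW=0, ERR=413/4
(0,2): OLD=7499/64 → NEW=0, ERR=7499/64
(0,3): OLD=131341/1024 → NEW=255, ERR=-129779/1024
(1,0): OLD=11847/64 → NEW=255, ERR=-4473/64
(1,1): OLD=78545/512 → NEW=255, ERR=-52015/512
(1,2): OLD=1783557/16384 → NEW=0, ERR=1783557/16384
(1,3): OLD=38101043/262144 → NEW=255, ERR=-28745677/262144
(2,0): OLD=1188747/8192 → NEW=255, ERR=-900213/8192
(2,1): OLD=33611849/262144 → NEW=255, ERR=-33234871/262144
(2,2): OLD=69542597/524288 → NEW=255, ERR=-64150843/524288
(2,3): OLD=897619457/8388608 → NEW=0, ERR=897619457/8388608
(3,0): OLD=825808827/4194304 → NEW=255, ERR=-243738693/4194304
(3,1): OLD=10143290725/67108864 → NEW=255, ERR=-6969469595/67108864
(3,2): OLD=196996078427/1073741824 → NEW=255, ERR=-76808086693/1073741824
(3,3): OLD=4286305561085/17179869184 → NEW=255, ERR=-94561080835/17179869184
Row 0: ...#
Row 1: ##.#
Row 2: ###.
Row 3: ####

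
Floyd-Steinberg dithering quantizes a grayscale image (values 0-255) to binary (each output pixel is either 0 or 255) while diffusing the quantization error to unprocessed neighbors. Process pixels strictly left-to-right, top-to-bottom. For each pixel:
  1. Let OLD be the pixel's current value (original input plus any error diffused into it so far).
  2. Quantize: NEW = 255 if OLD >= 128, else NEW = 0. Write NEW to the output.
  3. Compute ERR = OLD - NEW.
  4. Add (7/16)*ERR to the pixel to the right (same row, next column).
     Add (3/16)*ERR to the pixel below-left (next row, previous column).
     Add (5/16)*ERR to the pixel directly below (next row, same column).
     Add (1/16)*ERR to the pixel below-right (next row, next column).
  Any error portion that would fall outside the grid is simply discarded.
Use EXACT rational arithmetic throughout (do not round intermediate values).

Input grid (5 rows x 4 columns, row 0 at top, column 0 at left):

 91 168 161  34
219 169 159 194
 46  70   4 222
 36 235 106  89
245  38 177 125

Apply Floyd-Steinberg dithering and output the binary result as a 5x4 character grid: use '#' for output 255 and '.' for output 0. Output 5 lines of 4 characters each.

(0,0): OLD=91 → NEW=0, ERR=91
(0,1): OLD=3325/16 → NEW=255, ERR=-755/16
(0,2): OLD=35931/256 → NEW=255, ERR=-29349/256
(0,3): OLD=-66179/4096 → NEW=0, ERR=-66179/4096
(1,0): OLD=61079/256 → NEW=255, ERR=-4201/256
(1,1): OLD=268833/2048 → NEW=255, ERR=-253407/2048
(1,2): OLD=4132789/65536 → NEW=0, ERR=4132789/65536
(1,3): OLD=219545603/1048576 → NEW=255, ERR=-47841277/1048576
(2,0): OLD=579067/32768 → NEW=0, ERR=579067/32768
(2,1): OLD=52285049/1048576 → NEW=0, ERR=52285049/1048576
(2,2): OLD=61307389/2097152 → NEW=0, ERR=61307389/2097152
(2,3): OLD=7532072105/33554432 → NEW=255, ERR=-1024308055/33554432
(3,0): OLD=853485643/16777216 → NEW=0, ERR=853485643/16777216
(3,1): OLD=75007395221/268435456 → NEW=255, ERR=6556353941/268435456
(3,2): OLD=529199319147/4294967296 → NEW=0, ERR=529199319147/4294967296
(3,3): OLD=9290429041005/68719476736 → NEW=255, ERR=-8233037526675/68719476736
(4,0): OLD=1140214900783/4294967296 → NEW=255, ERR=44998240303/4294967296
(4,1): OLD=2628463197709/34359738368 → NEW=0, ERR=2628463197709/34359738368
(4,2): OLD=250727302444909/1099511627776 → NEW=255, ERR=-29648162637971/1099511627776
(4,3): OLD=1468318140653835/17592186044416 → NEW=0, ERR=1468318140653835/17592186044416
Row 0: .##.
Row 1: ##.#
Row 2: ...#
Row 3: .#.#
Row 4: #.#.

Answer: .##.
##.#
...#
.#.#
#.#.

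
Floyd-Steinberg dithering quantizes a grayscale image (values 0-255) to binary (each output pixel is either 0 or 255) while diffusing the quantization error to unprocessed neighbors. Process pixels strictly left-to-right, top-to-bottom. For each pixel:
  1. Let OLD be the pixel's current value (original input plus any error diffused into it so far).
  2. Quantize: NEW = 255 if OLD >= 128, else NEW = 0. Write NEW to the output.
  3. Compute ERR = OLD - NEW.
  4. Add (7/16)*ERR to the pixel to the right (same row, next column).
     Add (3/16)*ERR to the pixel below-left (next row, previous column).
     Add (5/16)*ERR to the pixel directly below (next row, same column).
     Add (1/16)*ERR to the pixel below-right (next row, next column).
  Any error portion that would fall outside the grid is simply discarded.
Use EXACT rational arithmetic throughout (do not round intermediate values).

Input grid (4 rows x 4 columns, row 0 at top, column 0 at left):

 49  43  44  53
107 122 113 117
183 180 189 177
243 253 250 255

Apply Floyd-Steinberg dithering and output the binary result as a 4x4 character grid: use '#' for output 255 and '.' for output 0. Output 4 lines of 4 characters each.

(0,0): OLD=49 → NEW=0, ERR=49
(0,1): OLD=1031/16 → NEW=0, ERR=1031/16
(0,2): OLD=18481/256 → NEW=0, ERR=18481/256
(0,3): OLD=346455/4096 → NEW=0, ERR=346455/4096
(1,0): OLD=34405/256 → NEW=255, ERR=-30875/256
(1,1): OLD=217027/2048 → NEW=0, ERR=217027/2048
(1,2): OLD=13225727/65536 → NEW=255, ERR=-3485953/65536
(1,3): OLD=130729257/1048576 → NEW=0, ERR=130729257/1048576
(2,0): OLD=5412625/32768 → NEW=255, ERR=-2943215/32768
(2,1): OLD=163901131/1048576 → NEW=255, ERR=-103485749/1048576
(2,2): OLD=333865367/2097152 → NEW=255, ERR=-200908393/2097152
(2,3): OLD=5728517787/33554432 → NEW=255, ERR=-2827862373/33554432
(3,0): OLD=3295491841/16777216 → NEW=255, ERR=-982698239/16777216
(3,1): OLD=46427695263/268435456 → NEW=255, ERR=-22023346017/268435456
(3,2): OLD=696635981665/4294967296 → NEW=255, ERR=-398580678815/4294967296
(3,3): OLD=12512109508391/68719476736 → NEW=255, ERR=-5011357059289/68719476736
Row 0: ....
Row 1: #.#.
Row 2: ####
Row 3: ####

Answer: ....
#.#.
####
####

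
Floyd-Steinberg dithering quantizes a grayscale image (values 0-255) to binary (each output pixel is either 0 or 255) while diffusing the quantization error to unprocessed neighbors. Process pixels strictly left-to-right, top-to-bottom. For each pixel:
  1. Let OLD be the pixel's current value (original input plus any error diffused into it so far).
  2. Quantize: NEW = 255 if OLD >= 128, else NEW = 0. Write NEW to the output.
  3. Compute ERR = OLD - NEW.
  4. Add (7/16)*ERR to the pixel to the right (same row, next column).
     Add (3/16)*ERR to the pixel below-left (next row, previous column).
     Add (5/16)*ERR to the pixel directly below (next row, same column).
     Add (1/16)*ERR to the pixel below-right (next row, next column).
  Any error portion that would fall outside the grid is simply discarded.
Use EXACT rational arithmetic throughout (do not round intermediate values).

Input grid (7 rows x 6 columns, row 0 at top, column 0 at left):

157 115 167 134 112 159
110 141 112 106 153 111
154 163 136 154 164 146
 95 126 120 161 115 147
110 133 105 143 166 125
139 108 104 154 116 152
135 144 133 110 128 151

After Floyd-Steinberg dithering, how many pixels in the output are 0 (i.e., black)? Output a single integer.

(0,0): OLD=157 → NEW=255, ERR=-98
(0,1): OLD=577/8 → NEW=0, ERR=577/8
(0,2): OLD=25415/128 → NEW=255, ERR=-7225/128
(0,3): OLD=223857/2048 → NEW=0, ERR=223857/2048
(0,4): OLD=5237015/32768 → NEW=255, ERR=-3118825/32768
(0,5): OLD=61530017/524288 → NEW=0, ERR=61530017/524288
(1,0): OLD=11891/128 → NEW=0, ERR=11891/128
(1,1): OLD=191973/1024 → NEW=255, ERR=-69147/1024
(1,2): OLD=2943241/32768 → NEW=0, ERR=2943241/32768
(1,3): OLD=20719925/131072 → NEW=255, ERR=-12703435/131072
(1,4): OLD=920152287/8388608 → NEW=0, ERR=920152287/8388608
(1,5): OLD=25463215977/134217728 → NEW=255, ERR=-8762304663/134217728
(2,0): OLD=2791335/16384 → NEW=255, ERR=-1386585/16384
(2,1): OLD=66857053/524288 → NEW=0, ERR=66857053/524288
(2,2): OLD=1656464855/8388608 → NEW=255, ERR=-482630185/8388608
(2,3): OLD=8369973087/67108864 → NEW=0, ERR=8369973087/67108864
(2,4): OLD=503683893021/2147483648 → NEW=255, ERR=-43924437219/2147483648
(2,5): OLD=4243625353627/34359738368 → NEW=0, ERR=4243625353627/34359738368
(3,0): OLD=775635319/8388608 → NEW=0, ERR=775635319/8388608
(3,1): OLD=12765811563/67108864 → NEW=255, ERR=-4346948757/67108864
(3,2): OLD=56391396113/536870912 → NEW=0, ERR=56391396113/536870912
(3,3): OLD=8194746023315/34359738368 → NEW=255, ERR=-566987260525/34359738368
(3,4): OLD=36377677538675/274877906944 → NEW=255, ERR=-33716188732045/274877906944
(3,5): OLD=574622202189021/4398046511104 → NEW=255, ERR=-546879658142499/4398046511104
(4,0): OLD=136096167129/1073741824 → NEW=0, ERR=136096167129/1073741824
(4,1): OLD=3327469568325/17179869184 → NEW=255, ERR=-1053397073595/17179869184
(4,2): OLD=57095448638911/549755813888 → NEW=0, ERR=57095448638911/549755813888
(4,3): OLD=1467598119033563/8796093022208 → NEW=255, ERR=-775405601629477/8796093022208
(4,4): OLD=9113566970901515/140737488355328 → NEW=0, ERR=9113566970901515/140737488355328
(4,5): OLD=240506511573359725/2251799813685248 → NEW=0, ERR=240506511573359725/2251799813685248
(5,0): OLD=45935531214751/274877906944 → NEW=255, ERR=-24158335055969/274877906944
(5,1): OLD=684185407326479/8796093022208 → NEW=0, ERR=684185407326479/8796093022208
(5,2): OLD=10564038212391637/70368744177664 → NEW=255, ERR=-7379991552912683/70368744177664
(5,3): OLD=223381977200658231/2251799813685248 → NEW=0, ERR=223381977200658231/2251799813685248
(5,4): OLD=874389419122435271/4503599627370496 → NEW=255, ERR=-274028485857041209/4503599627370496
(5,5): OLD=11731254151568203539/72057594037927936 → NEW=255, ERR=-6643432328103420141/72057594037927936
(6,0): OLD=17186783540993677/140737488355328 → NEW=0, ERR=17186783540993677/140737488355328
(6,1): OLD=442652473677617545/2251799813685248 → NEW=255, ERR=-131556478812120695/2251799813685248
(6,2): OLD=883858349812221729/9007199254740992 → NEW=0, ERR=883858349812221729/9007199254740992
(6,3): OLD=23918508847127791965/144115188075855872 → NEW=255, ERR=-12830864112215455395/144115188075855872
(6,4): OLD=135923151228939650589/2305843009213693952 → NEW=0, ERR=135923151228939650589/2305843009213693952
(6,5): OLD=5319127011607509820587/36893488147419103232 → NEW=255, ERR=-4088712465984361503573/36893488147419103232
Output grid:
  Row 0: #.#.#.  (3 black, running=3)
  Row 1: .#.#.#  (3 black, running=6)
  Row 2: #.#.#.  (3 black, running=9)
  Row 3: .#.###  (2 black, running=11)
  Row 4: .#.#..  (4 black, running=15)
  Row 5: #.#.##  (2 black, running=17)
  Row 6: .#.#.#  (3 black, running=20)

Answer: 20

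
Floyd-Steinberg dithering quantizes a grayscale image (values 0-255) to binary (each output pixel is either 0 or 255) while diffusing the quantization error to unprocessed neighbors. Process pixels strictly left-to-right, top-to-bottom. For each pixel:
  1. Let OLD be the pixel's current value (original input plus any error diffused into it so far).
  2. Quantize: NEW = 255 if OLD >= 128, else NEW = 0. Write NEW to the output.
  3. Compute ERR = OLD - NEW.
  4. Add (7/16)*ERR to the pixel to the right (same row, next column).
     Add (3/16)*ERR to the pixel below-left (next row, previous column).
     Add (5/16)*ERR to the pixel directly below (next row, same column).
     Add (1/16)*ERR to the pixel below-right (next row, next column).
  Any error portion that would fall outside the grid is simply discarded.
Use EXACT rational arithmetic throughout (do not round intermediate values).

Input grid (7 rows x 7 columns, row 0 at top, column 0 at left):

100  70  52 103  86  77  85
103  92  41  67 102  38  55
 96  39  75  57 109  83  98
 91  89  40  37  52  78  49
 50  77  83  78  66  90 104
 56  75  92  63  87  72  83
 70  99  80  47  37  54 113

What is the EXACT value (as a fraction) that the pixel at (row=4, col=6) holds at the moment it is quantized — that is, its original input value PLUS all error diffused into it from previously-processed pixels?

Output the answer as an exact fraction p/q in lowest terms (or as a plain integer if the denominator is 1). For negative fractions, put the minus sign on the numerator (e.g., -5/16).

(0,0): OLD=100 → NEW=0, ERR=100
(0,1): OLD=455/4 → NEW=0, ERR=455/4
(0,2): OLD=6513/64 → NEW=0, ERR=6513/64
(0,3): OLD=151063/1024 → NEW=255, ERR=-110057/1024
(0,4): OLD=638625/16384 → NEW=0, ERR=638625/16384
(0,5): OLD=24655463/262144 → NEW=0, ERR=24655463/262144
(0,6): OLD=529104081/4194304 → NEW=0, ERR=529104081/4194304
(1,0): OLD=9957/64 → NEW=255, ERR=-6363/64
(1,1): OLD=56003/512 → NEW=0, ERR=56003/512
(1,2): OLD=1763135/16384 → NEW=0, ERR=1763135/16384
(1,3): OLD=6171059/65536 → NEW=0, ERR=6171059/65536
(1,4): OLD=697490457/4194304 → NEW=255, ERR=-372057063/4194304
(1,5): OLD=1834487337/33554432 → NEW=0, ERR=1834487337/33554432
(1,6): OLD=66689374023/536870912 → NEW=0, ERR=66689374023/536870912
(2,0): OLD=699921/8192 → NEW=0, ERR=699921/8192
(2,1): OLD=32643467/262144 → NEW=0, ERR=32643467/262144
(2,2): OLD=786854113/4194304 → NEW=255, ERR=-282693407/4194304
(2,3): OLD=1578140825/33554432 → NEW=0, ERR=1578140825/33554432
(2,4): OLD=31673338441/268435456 → NEW=0, ERR=31673338441/268435456
(2,5): OLD=1455595114275/8589934592 → NEW=255, ERR=-734838206685/8589934592
(2,6): OLD=14129928673573/137438953472 → NEW=0, ERR=14129928673573/137438953472
(3,0): OLD=591599425/4194304 → NEW=255, ERR=-477948095/4194304
(3,1): OLD=2374404461/33554432 → NEW=0, ERR=2374404461/33554432
(3,2): OLD=17850358839/268435456 → NEW=0, ERR=17850358839/268435456
(3,3): OLD=105979893025/1073741824 → NEW=0, ERR=105979893025/1073741824
(3,4): OLD=16348923171649/137438953472 → NEW=0, ERR=16348923171649/137438953472
(3,5): OLD=142892877451155/1099511627776 → NEW=255, ERR=-137482587631725/1099511627776
(3,6): OLD=370776859241549/17592186044416 → NEW=0, ERR=370776859241549/17592186044416
(4,0): OLD=14848835183/536870912 → NEW=0, ERR=14848835183/536870912
(4,1): OLD=1001243963619/8589934592 → NEW=0, ERR=1001243963619/8589934592
(4,2): OLD=24423563272365/137438953472 → NEW=255, ERR=-10623369862995/137438953472
(4,3): OLD=111586754834303/1099511627776 → NEW=0, ERR=111586754834303/1099511627776
(4,4): OLD=1146112068599981/8796093022208 → NEW=255, ERR=-1096891652063059/8796093022208
(4,5): OLD=2182650508233933/281474976710656 → NEW=0, ERR=2182650508233933/281474976710656
(4,6): OLD=478119521109771435/4503599627370496 → NEW=0, ERR=478119521109771435/4503599627370496
Target (4,6): original=104, with diffused error = 478119521109771435/4503599627370496

Answer: 478119521109771435/4503599627370496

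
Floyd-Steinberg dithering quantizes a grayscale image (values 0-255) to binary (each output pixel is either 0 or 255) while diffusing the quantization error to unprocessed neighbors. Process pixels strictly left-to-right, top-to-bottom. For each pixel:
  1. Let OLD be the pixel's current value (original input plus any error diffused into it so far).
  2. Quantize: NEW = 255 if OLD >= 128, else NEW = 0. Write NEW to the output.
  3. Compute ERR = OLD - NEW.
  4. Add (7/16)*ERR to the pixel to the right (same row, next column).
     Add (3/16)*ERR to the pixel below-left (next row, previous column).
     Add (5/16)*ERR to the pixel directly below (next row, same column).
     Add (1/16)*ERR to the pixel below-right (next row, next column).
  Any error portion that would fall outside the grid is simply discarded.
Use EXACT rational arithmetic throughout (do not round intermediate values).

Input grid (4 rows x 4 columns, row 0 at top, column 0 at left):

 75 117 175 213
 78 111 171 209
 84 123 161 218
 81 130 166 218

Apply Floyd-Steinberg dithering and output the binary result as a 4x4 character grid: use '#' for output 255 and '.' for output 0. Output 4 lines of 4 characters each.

Answer: .###
..#.
.###
.#.#

Derivation:
(0,0): OLD=75 → NEW=0, ERR=75
(0,1): OLD=2397/16 → NEW=255, ERR=-1683/16
(0,2): OLD=33019/256 → NEW=255, ERR=-32261/256
(0,3): OLD=646621/4096 → NEW=255, ERR=-397859/4096
(1,0): OLD=20919/256 → NEW=0, ERR=20919/256
(1,1): OLD=194433/2048 → NEW=0, ERR=194433/2048
(1,2): OLD=9723413/65536 → NEW=255, ERR=-6988267/65536
(1,3): OLD=130146979/1048576 → NEW=0, ERR=130146979/1048576
(2,0): OLD=4172571/32768 → NEW=0, ERR=4172571/32768
(2,1): OLD=202890585/1048576 → NEW=255, ERR=-64496295/1048576
(2,2): OLD=272573373/2097152 → NEW=255, ERR=-262200387/2097152
(2,3): OLD=6557308713/33554432 → NEW=255, ERR=-1999071447/33554432
(3,0): OLD=1833076971/16777216 → NEW=0, ERR=1833076971/16777216
(3,1): OLD=38411991541/268435456 → NEW=255, ERR=-30039049739/268435456
(3,2): OLD=270394209035/4294967296 → NEW=0, ERR=270394209035/4294967296
(3,3): OLD=15057213273037/68719476736 → NEW=255, ERR=-2466253294643/68719476736
Row 0: .###
Row 1: ..#.
Row 2: .###
Row 3: .#.#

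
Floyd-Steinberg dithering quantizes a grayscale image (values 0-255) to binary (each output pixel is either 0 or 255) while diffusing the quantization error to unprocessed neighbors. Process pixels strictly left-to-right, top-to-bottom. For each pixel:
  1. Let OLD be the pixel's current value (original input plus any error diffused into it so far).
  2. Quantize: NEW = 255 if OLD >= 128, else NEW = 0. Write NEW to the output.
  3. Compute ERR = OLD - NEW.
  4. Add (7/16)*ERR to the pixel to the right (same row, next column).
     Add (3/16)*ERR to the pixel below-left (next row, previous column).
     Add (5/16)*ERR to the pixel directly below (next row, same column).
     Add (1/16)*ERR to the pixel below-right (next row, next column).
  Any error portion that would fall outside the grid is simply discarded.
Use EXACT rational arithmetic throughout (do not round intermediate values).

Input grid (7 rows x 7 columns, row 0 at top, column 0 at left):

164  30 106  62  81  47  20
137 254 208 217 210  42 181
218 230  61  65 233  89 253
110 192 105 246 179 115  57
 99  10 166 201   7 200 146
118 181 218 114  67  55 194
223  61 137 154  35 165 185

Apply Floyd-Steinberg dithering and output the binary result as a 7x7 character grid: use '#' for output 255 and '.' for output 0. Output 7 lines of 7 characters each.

Answer: #......
.####.#
##..###
.####..
#..#.##
.##...#
#.##.##

Derivation:
(0,0): OLD=164 → NEW=255, ERR=-91
(0,1): OLD=-157/16 → NEW=0, ERR=-157/16
(0,2): OLD=26037/256 → NEW=0, ERR=26037/256
(0,3): OLD=436211/4096 → NEW=0, ERR=436211/4096
(0,4): OLD=8361893/65536 → NEW=0, ERR=8361893/65536
(0,5): OLD=107816323/1048576 → NEW=0, ERR=107816323/1048576
(0,6): OLD=1090258581/16777216 → NEW=0, ERR=1090258581/16777216
(1,0): OLD=27321/256 → NEW=0, ERR=27321/256
(1,1): OLD=636943/2048 → NEW=255, ERR=114703/2048
(1,2): OLD=18588731/65536 → NEW=255, ERR=1877051/65536
(1,3): OLD=76832095/262144 → NEW=255, ERR=9985375/262144
(1,4): OLD=4906876285/16777216 → NEW=255, ERR=628686205/16777216
(1,5): OLD=14855909389/134217728 → NEW=0, ERR=14855909389/134217728
(1,6): OLD=550096738595/2147483648 → NEW=255, ERR=2488408355/2147483648
(2,0): OLD=8580373/32768 → NEW=255, ERR=224533/32768
(2,1): OLD=275293751/1048576 → NEW=255, ERR=7906871/1048576
(2,2): OLD=1407474789/16777216 → NEW=0, ERR=1407474789/16777216
(2,3): OLD=16431265917/134217728 → NEW=0, ERR=16431265917/134217728
(2,4): OLD=345105119885/1073741824 → NEW=255, ERR=71300954765/1073741824
(2,5): OLD=5332639891887/34359738368 → NEW=255, ERR=-3429093391953/34359738368
(2,6): OLD=119086752641977/549755813888 → NEW=255, ERR=-21100979899463/549755813888
(3,0): OLD=1905139653/16777216 → NEW=0, ERR=1905139653/16777216
(3,1): OLD=34922760033/134217728 → NEW=255, ERR=697239393/134217728
(3,2): OLD=168485663795/1073741824 → NEW=255, ERR=-105318501325/1073741824
(3,3): OLD=1112562549365/4294967296 → NEW=255, ERR=17345888885/4294967296
(3,4): OLD=104704937124805/549755813888 → NEW=255, ERR=-35482795416635/549755813888
(3,5): OLD=231023403711263/4398046511104 → NEW=0, ERR=231023403711263/4398046511104
(3,6): OLD=4345219093957185/70368744177664 → NEW=0, ERR=4345219093957185/70368744177664
(4,0): OLD=290898185451/2147483648 → NEW=255, ERR=-256710144789/2147483648
(4,1): OLD=-1785647610769/34359738368 → NEW=0, ERR=-1785647610769/34359738368
(4,2): OLD=62503766235873/549755813888 → NEW=0, ERR=62503766235873/549755813888
(4,3): OLD=1028135485536507/4398046511104 → NEW=255, ERR=-93366374795013/4398046511104
(4,4): OLD=-434731414817407/35184372088832 → NEW=0, ERR=-434731414817407/35184372088832
(4,5): OLD=246069473326524417/1125899906842624 → NEW=255, ERR=-41035002918344703/1125899906842624
(4,6): OLD=2749616680822614871/18014398509481984 → NEW=255, ERR=-1844054939095291049/18014398509481984
(5,0): OLD=38977431623357/549755813888 → NEW=0, ERR=38977431623357/549755813888
(5,1): OLD=921938275581631/4398046511104 → NEW=255, ERR=-199563584749889/4398046511104
(5,2): OLD=7967464884176489/35184372088832 → NEW=255, ERR=-1004549998475671/35184372088832
(5,3): OLD=28052918251771501/281474976710656 → NEW=0, ERR=28052918251771501/281474976710656
(5,4): OLD=1775882584111552399/18014398509481984 → NEW=0, ERR=1775882584111552399/18014398509481984
(5,5): OLD=9623150620992525471/144115188075855872 → NEW=0, ERR=9623150620992525471/144115188075855872
(5,6): OLD=435680920197044541041/2305843009213693952 → NEW=255, ERR=-152309047152447416719/2305843009213693952
(6,0): OLD=16652636462303685/70368744177664 → NEW=255, ERR=-1291393303000635/70368744177664
(6,1): OLD=42636865673340169/1125899906842624 → NEW=0, ERR=42636865673340169/1125899906842624
(6,2): OLD=2891249397081592059/18014398509481984 → NEW=255, ERR=-1702422222836313861/18014398509481984
(6,3): OLD=23130387180595702757/144115188075855872 → NEW=255, ERR=-13618985778747544603/144115188075855872
(6,4): OLD=12454931780449144623/288230376151711744 → NEW=0, ERR=12454931780449144623/288230376151711744
(6,5): OLD=7325139603017642626763/36893488147419103232 → NEW=255, ERR=-2082699874574228697397/36893488147419103232
(6,6): OLD=84904628581119237867997/590295810358705651712 → NEW=255, ERR=-65620803060350703318563/590295810358705651712
Row 0: #......
Row 1: .####.#
Row 2: ##..###
Row 3: .####..
Row 4: #..#.##
Row 5: .##...#
Row 6: #.##.##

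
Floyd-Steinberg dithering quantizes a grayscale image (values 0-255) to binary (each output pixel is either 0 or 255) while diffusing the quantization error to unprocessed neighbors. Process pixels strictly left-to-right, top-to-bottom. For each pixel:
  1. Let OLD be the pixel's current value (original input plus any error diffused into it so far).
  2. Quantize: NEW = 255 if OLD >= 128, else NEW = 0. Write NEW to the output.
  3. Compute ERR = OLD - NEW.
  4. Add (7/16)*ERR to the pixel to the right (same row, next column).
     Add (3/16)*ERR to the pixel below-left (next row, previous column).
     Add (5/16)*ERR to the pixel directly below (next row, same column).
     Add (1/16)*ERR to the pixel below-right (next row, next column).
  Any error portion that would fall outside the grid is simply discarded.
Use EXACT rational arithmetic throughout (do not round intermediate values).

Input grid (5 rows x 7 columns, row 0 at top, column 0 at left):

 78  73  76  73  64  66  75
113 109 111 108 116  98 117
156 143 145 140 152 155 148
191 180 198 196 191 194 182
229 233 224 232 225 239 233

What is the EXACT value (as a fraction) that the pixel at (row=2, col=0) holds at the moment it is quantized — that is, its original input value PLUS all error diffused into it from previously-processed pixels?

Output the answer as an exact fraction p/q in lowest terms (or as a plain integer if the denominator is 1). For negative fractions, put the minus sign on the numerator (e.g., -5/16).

(0,0): OLD=78 → NEW=0, ERR=78
(0,1): OLD=857/8 → NEW=0, ERR=857/8
(0,2): OLD=15727/128 → NEW=0, ERR=15727/128
(0,3): OLD=259593/2048 → NEW=0, ERR=259593/2048
(0,4): OLD=3914303/32768 → NEW=0, ERR=3914303/32768
(0,5): OLD=62003129/524288 → NEW=0, ERR=62003129/524288
(0,6): OLD=1063167503/8388608 → NEW=0, ERR=1063167503/8388608
(1,0): OLD=20155/128 → NEW=255, ERR=-12485/128
(1,1): OLD=130781/1024 → NEW=0, ERR=130781/1024
(1,2): OLD=7724513/32768 → NEW=255, ERR=-631327/32768
(1,3): OLD=22185069/131072 → NEW=255, ERR=-11238291/131072
(1,4): OLD=1224015815/8388608 → NEW=255, ERR=-915079225/8388608
(1,5): OLD=7949798583/67108864 → NEW=0, ERR=7949798583/67108864
(1,6): OLD=231739484121/1073741824 → NEW=255, ERR=-42064680999/1073741824
(2,0): OLD=2448847/16384 → NEW=255, ERR=-1729073/16384
Target (2,0): original=156, with diffused error = 2448847/16384

Answer: 2448847/16384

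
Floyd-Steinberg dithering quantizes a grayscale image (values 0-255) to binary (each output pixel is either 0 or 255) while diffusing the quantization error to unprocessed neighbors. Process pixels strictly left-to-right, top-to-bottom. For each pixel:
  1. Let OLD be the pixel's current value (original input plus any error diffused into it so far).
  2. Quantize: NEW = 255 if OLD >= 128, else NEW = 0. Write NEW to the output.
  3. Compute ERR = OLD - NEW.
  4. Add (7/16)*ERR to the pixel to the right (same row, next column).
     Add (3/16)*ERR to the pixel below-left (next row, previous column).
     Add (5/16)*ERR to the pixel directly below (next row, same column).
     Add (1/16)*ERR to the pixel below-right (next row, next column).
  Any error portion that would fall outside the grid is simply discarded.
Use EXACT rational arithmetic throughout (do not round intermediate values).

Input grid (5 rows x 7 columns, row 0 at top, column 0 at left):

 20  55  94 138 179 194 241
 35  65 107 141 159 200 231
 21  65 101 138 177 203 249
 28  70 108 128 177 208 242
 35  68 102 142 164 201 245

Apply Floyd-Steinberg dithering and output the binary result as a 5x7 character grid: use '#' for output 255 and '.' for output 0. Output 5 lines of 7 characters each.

(0,0): OLD=20 → NEW=0, ERR=20
(0,1): OLD=255/4 → NEW=0, ERR=255/4
(0,2): OLD=7801/64 → NEW=0, ERR=7801/64
(0,3): OLD=195919/1024 → NEW=255, ERR=-65201/1024
(0,4): OLD=2476329/16384 → NEW=255, ERR=-1701591/16384
(0,5): OLD=38944799/262144 → NEW=255, ERR=-27901921/262144
(0,6): OLD=815513817/4194304 → NEW=255, ERR=-254033703/4194304
(1,0): OLD=3405/64 → NEW=0, ERR=3405/64
(1,1): OLD=67739/512 → NEW=255, ERR=-62821/512
(1,2): OLD=1367351/16384 → NEW=0, ERR=1367351/16384
(1,3): OLD=9552491/65536 → NEW=255, ERR=-7159189/65536
(1,4): OLD=229912545/4194304 → NEW=0, ERR=229912545/4194304
(1,5): OLD=5800649265/33554432 → NEW=255, ERR=-2755730895/33554432
(1,6): OLD=90994270399/536870912 → NEW=255, ERR=-45907812161/536870912
(2,0): OLD=119769/8192 → NEW=0, ERR=119769/8192
(2,1): OLD=13638499/262144 → NEW=0, ERR=13638499/262144
(2,2): OLD=510407657/4194304 → NEW=0, ERR=510407657/4194304
(2,3): OLD=5791357921/33554432 → NEW=255, ERR=-2765022239/33554432
(2,4): OLD=36467400049/268435456 → NEW=255, ERR=-31983641231/268435456
(2,5): OLD=967232642619/8589934592 → NEW=0, ERR=967232642619/8589934592
(2,6): OLD=36614835830861/137438953472 → NEW=255, ERR=1567902695501/137438953472
(3,0): OLD=177519049/4194304 → NEW=0, ERR=177519049/4194304
(3,1): OLD=4311939221/33554432 → NEW=255, ERR=-4244440939/33554432
(3,2): OLD=21068969679/268435456 → NEW=0, ERR=21068969679/268435456
(3,3): OLD=130838219609/1073741824 → NEW=0, ERR=130838219609/1073741824
(3,4): OLD=28730104700361/137438953472 → NEW=255, ERR=-6316828434999/137438953472
(3,5): OLD=239442866647787/1099511627776 → NEW=255, ERR=-40932598435093/1099511627776
(3,6): OLD=4157302719778293/17592186044416 → NEW=255, ERR=-328704721547787/17592186044416
(4,0): OLD=13157921063/536870912 → NEW=0, ERR=13157921063/536870912
(4,1): OLD=485801980923/8589934592 → NEW=0, ERR=485801980923/8589934592
(4,2): OLD=22843962659477/137438953472 → NEW=255, ERR=-12202970475883/137438953472
(4,3): OLD=151206898338807/1099511627776 → NEW=255, ERR=-129168566744073/1099511627776
(4,4): OLD=869722974125045/8796093022208 → NEW=0, ERR=869722974125045/8796093022208
(4,5): OLD=63683315877461813/281474976710656 → NEW=255, ERR=-8092803183755467/281474976710656
(4,6): OLD=1009957163496276483/4503599627370496 → NEW=255, ERR=-138460741483199997/4503599627370496
Row 0: ...####
Row 1: .#.#.##
Row 2: ...##.#
Row 3: .#..###
Row 4: ..##.##

Answer: ...####
.#.#.##
...##.#
.#..###
..##.##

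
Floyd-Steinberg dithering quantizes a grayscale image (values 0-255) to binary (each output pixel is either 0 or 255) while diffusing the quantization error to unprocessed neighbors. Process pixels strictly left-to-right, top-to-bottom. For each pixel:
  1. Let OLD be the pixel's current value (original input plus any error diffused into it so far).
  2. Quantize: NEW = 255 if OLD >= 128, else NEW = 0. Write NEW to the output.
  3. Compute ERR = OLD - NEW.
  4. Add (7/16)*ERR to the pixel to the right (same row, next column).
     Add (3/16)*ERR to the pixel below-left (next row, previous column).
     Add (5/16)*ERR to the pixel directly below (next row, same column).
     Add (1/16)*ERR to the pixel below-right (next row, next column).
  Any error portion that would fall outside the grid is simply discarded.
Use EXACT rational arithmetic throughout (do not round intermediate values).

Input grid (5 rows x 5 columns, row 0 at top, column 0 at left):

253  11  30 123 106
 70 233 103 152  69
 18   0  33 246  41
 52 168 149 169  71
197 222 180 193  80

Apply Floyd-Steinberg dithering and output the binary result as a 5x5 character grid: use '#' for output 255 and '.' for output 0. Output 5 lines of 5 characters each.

(0,0): OLD=253 → NEW=255, ERR=-2
(0,1): OLD=81/8 → NEW=0, ERR=81/8
(0,2): OLD=4407/128 → NEW=0, ERR=4407/128
(0,3): OLD=282753/2048 → NEW=255, ERR=-239487/2048
(0,4): OLD=1796999/32768 → NEW=0, ERR=1796999/32768
(1,0): OLD=9123/128 → NEW=0, ERR=9123/128
(1,1): OLD=280245/1024 → NEW=255, ERR=19125/1024
(1,2): OLD=3297689/32768 → NEW=0, ERR=3297689/32768
(1,3): OLD=22533957/131072 → NEW=255, ERR=-10889403/131072
(1,4): OLD=89090479/2097152 → NEW=0, ERR=89090479/2097152
(2,0): OLD=717207/16384 → NEW=0, ERR=717207/16384
(2,1): OLD=25329453/524288 → NEW=0, ERR=25329453/524288
(2,2): OLD=597064519/8388608 → NEW=0, ERR=597064519/8388608
(2,3): OLD=35625697893/134217728 → NEW=255, ERR=1400177253/134217728
(2,4): OLD=115206274947/2147483648 → NEW=0, ERR=115206274947/2147483648
(3,0): OLD=626949095/8388608 → NEW=0, ERR=626949095/8388608
(3,1): OLD=15560990875/67108864 → NEW=255, ERR=-1551769445/67108864
(3,2): OLD=356700324569/2147483648 → NEW=255, ERR=-190908005671/2147483648
(3,3): OLD=635115158305/4294967296 → NEW=255, ERR=-460101502175/4294967296
(3,4): OLD=2855240754597/68719476736 → NEW=0, ERR=2855240754597/68719476736
(4,0): OLD=231949794793/1073741824 → NEW=255, ERR=-41854370327/1073741824
(4,1): OLD=6381392573225/34359738368 → NEW=255, ERR=-2380340710615/34359738368
(4,2): OLD=55184079063815/549755813888 → NEW=0, ERR=55184079063815/549755813888
(4,3): OLD=1809122873999401/8796093022208 → NEW=255, ERR=-433880846663639/8796093022208
(4,4): OLD=9106899348268447/140737488355328 → NEW=0, ERR=9106899348268447/140737488355328
Row 0: #..#.
Row 1: .#.#.
Row 2: ...#.
Row 3: .###.
Row 4: ##.#.

Answer: #..#.
.#.#.
...#.
.###.
##.#.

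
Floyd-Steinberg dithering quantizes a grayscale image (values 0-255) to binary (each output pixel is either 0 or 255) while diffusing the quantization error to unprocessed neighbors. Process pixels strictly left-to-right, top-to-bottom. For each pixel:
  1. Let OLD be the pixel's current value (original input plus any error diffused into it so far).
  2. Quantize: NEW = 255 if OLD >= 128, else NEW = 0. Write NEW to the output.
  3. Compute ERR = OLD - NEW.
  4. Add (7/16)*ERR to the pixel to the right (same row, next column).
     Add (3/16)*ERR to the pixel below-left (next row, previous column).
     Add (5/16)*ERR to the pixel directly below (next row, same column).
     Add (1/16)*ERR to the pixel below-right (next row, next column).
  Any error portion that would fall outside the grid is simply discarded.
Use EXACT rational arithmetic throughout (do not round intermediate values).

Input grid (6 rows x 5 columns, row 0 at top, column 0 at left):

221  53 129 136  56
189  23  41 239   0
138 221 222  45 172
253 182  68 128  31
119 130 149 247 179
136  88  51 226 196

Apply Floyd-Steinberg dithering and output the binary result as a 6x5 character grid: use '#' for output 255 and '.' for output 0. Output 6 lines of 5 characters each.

(0,0): OLD=221 → NEW=255, ERR=-34
(0,1): OLD=305/8 → NEW=0, ERR=305/8
(0,2): OLD=18647/128 → NEW=255, ERR=-13993/128
(0,3): OLD=180577/2048 → NEW=0, ERR=180577/2048
(0,4): OLD=3099047/32768 → NEW=0, ERR=3099047/32768
(1,0): OLD=23747/128 → NEW=255, ERR=-8893/128
(1,1): OLD=-18539/1024 → NEW=0, ERR=-18539/1024
(1,2): OLD=584313/32768 → NEW=0, ERR=584313/32768
(1,3): OLD=37389029/131072 → NEW=255, ERR=3965669/131072
(1,4): OLD=101297551/2097152 → NEW=0, ERR=101297551/2097152
(2,0): OLD=1849655/16384 → NEW=0, ERR=1849655/16384
(2,1): OLD=138272909/524288 → NEW=255, ERR=4579469/524288
(2,2): OLD=1979168359/8388608 → NEW=255, ERR=-159926681/8388608
(2,3): OLD=7554479813/134217728 → NEW=0, ERR=7554479813/134217728
(2,4): OLD=458724607523/2147483648 → NEW=255, ERR=-88883722717/2147483648
(3,0): OLD=2432001031/8388608 → NEW=255, ERR=292905991/8388608
(3,1): OLD=13655784635/67108864 → NEW=255, ERR=-3456975685/67108864
(3,2): OLD=108672877497/2147483648 → NEW=0, ERR=108672877497/2147483648
(3,3): OLD=681940330017/4294967296 → NEW=255, ERR=-413276330463/4294967296
(3,4): OLD=-1409724407579/68719476736 → NEW=0, ERR=-1409724407579/68719476736
(4,0): OLD=129120589641/1073741824 → NEW=0, ERR=129120589641/1073741824
(4,1): OLD=6122340699401/34359738368 → NEW=255, ERR=-2639392584439/34359738368
(4,2): OLD=60443094896167/549755813888 → NEW=0, ERR=60443094896167/549755813888
(4,3): OLD=2325226660119561/8796093022208 → NEW=255, ERR=82222939456521/8796093022208
(4,4): OLD=24018957446160575/140737488355328 → NEW=255, ERR=-11869102084448065/140737488355328
(5,0): OLD=87507907278011/549755813888 → NEW=255, ERR=-52679825263429/549755813888
(5,1): OLD=220792514469937/4398046511104 → NEW=0, ERR=220792514469937/4398046511104
(5,2): OLD=14675139017147385/140737488355328 → NEW=0, ERR=14675139017147385/140737488355328
(5,3): OLD=149519173052373495/562949953421312 → NEW=255, ERR=5966934929938935/562949953421312
(5,4): OLD=1575059824875063021/9007199254740992 → NEW=255, ERR=-721775985083889939/9007199254740992
Row 0: #.#..
Row 1: #..#.
Row 2: .##.#
Row 3: ##.#.
Row 4: .#.##
Row 5: #..##

Answer: #.#..
#..#.
.##.#
##.#.
.#.##
#..##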